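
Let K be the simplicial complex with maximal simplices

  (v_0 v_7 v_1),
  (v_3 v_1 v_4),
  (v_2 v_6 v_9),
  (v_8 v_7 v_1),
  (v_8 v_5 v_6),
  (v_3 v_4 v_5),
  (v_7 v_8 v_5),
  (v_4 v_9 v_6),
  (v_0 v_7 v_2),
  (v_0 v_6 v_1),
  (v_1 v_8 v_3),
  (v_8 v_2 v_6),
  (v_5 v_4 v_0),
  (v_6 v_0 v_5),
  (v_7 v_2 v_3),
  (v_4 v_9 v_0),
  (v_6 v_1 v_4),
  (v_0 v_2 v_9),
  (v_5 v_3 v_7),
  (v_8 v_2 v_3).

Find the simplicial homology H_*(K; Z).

Order the vertices as v_0 < v_1 < v_2 < v_3 < v_4 < v_5 < v_6 < v_7 < v_8 < v_9. Listing each simplex with vertices in this order, K has dimension 2 with simplices:

  0-simplices (10): [v_0], [v_1], [v_2], [v_3], [v_4], [v_5], [v_6], [v_7], [v_8], [v_9]
  1-simplices (30): (30 of them)
  2-simplices (20): (20 of them)

Hence C_0 ≅ Z^10, C_1 ≅ Z^30, C_2 ≅ Z^20.

∂_1: C_1 → C_0 maps an edge to its endpoints' difference, ∂[p,q] = q − p.
The 10×30 boundary matrix has rank 9 and Smith normal form diag(1,1,1,1,1,1,1,1,1).

∂_2: C_2 → C_1 sends each 2-simplex [p,q,r] to [q,r] − [p,r] + [p,q]. For instance
  ∂[v_1,v_7,v_8] = [v_7,v_8] − [v_1,v_8] + [v_1,v_7],
  ∂[v_1,v_3,v_4] = [v_3,v_4] − [v_1,v_4] + [v_1,v_3].
As a 30×20 matrix over Z this has rank 20, with invariant factors (1,1,1,1,1,1,1,1,1,1,1,1,1,1,1,1,1,1,1,2).

Now H_k = ker ∂_k / im ∂_{k+1}, so:

  H_0: rank C_0 − rank ∂_1 = 10 − 9 = 1, and the invariant factors of ∂_1 are all 1, so H_0 ≅ Z.
  H_1: rank ker ∂_1 − rank ∂_2 = (30 − 9) − 20 = 1, and ∂_2 has invariant factor 2 > 1, so H_1 ≅ Z ⊕ Z/2Z.
  H_2: rank ker ∂_2 − rank ∂_3 = (20 − 20) − 0 = 0, and there is no ∂_3, so H_2 ≅ 0.

(K is a triangulation of the Klein bottle.)

H_0 = Z,  H_1 = Z ⊕ Z/2Z,  H_2 = 0.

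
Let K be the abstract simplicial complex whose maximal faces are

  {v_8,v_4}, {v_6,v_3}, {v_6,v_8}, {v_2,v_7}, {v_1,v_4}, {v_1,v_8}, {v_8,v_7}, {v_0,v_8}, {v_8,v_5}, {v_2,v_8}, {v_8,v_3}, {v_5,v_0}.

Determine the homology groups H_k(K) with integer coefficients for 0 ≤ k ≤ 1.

Fix the vertex order v_0 < v_1 < v_2 < v_3 < v_4 < v_5 < v_6 < v_7 < v_8 and write every simplex with vertices in increasing order. Then dim K = 1 and the simplices of K are:

  0-simplices (9): [v_0], [v_1], [v_2], [v_3], [v_4], [v_5], [v_6], [v_7], [v_8]
  1-simplices (12): [v_0,v_5], [v_0,v_8], [v_1,v_4], [v_1,v_8], [v_2,v_7], [v_2,v_8], [v_3,v_6], [v_3,v_8], [v_4,v_8], [v_5,v_8], [v_6,v_8], [v_7,v_8]

so the chain groups are C_0 ≅ Z^9, C_1 ≅ Z^12.

Boundary ∂_1: C_1 → C_0 maps an edge to its endpoints' difference, ∂[p,q] = q − p. For instance
  ∂[v_7,v_8] = [v_8] − [v_7].
The 9×12 boundary matrix has rank 8 and Smith normal form diag(1,1,1,1,1,1,1,1).

Now H_k = ker ∂_k / im ∂_{k+1}, so:

  H_0: rank C_0 − rank ∂_1 = 9 − 8 = 1, and the invariant factors of ∂_1 are all 1, so H_0 ≅ Z.
  H_1: rank ker ∂_1 − rank ∂_2 = (12 − 8) − 0 = 4, and there is no ∂_2, so H_1 ≅ Z^4.

As a check, the Euler characteristic is 9 − 12 = -3, which agrees with 1 − 4 = -3.

H_0 ≅ Z,  H_1 ≅ Z^4.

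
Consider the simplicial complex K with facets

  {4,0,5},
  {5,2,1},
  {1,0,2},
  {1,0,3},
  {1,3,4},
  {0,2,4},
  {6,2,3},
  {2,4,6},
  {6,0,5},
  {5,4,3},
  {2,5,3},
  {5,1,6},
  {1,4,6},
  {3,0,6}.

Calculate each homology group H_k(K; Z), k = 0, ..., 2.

H_0 = Z,  H_1 = Z^2,  H_2 = Z.

We work with the vertex ordering 0 < 1 < 2 < 3 < 4 < 5 < 6. The simplices of K, each written with vertices in increasing order, are:

  0-simplices (7): [0], [1], [2], [3], [4], [5], [6]
  1-simplices (21): [0,1], [0,2], [0,3], [0,4], [0,5], [0,6], [1,2], [1,3], [1,4], [1,5], [1,6], [2,3], [2,4], [2,5], [2,6], [3,4], [3,5], [3,6], [4,5], [4,6], [5,6]
  2-simplices (14): [0,1,2], [0,1,3], [0,2,4], [0,3,6], [0,4,5], [0,5,6], [1,2,5], [1,3,4], [1,4,6], [1,5,6], [2,3,5], [2,3,6], [2,4,6], [3,4,5]

giving chain groups C_0 ≅ Z^7, C_1 ≅ Z^21, C_2 ≅ Z^14.

∂_1: C_1 → C_0 is given by ∂[p,q] = [q] − [p].
The resulting 7×21 matrix has rank 6, and its Smith normal form has invariant factors (1,1,1,1,1,1).

∂_2: C_2 → C_1 maps a triangle to the signed sum of its edges. For instance
  ∂[2,3,6] = [3,6] − [2,6] + [2,3],
  ∂[1,4,6] = [4,6] − [1,6] + [1,4].
As a 21×14 matrix over Z this has rank 13, with invariant factors (1,1,1,1,1,1,1,1,1,1,1,1,1).

Now H_k = ker ∂_k / im ∂_{k+1}, so:

  H_0: rank C_0 − rank ∂_1 = 7 − 6 = 1, and the invariant factors of ∂_1 are all 1, so H_0 ≅ Z.
  H_1: rank ker ∂_1 − rank ∂_2 = (21 − 6) − 13 = 2, and the invariant factors of ∂_2 are all 1, so H_1 ≅ Z^2.
  H_2: rank ker ∂_2 − rank ∂_3 = (14 − 13) − 0 = 1, and there is no ∂_3, so H_2 ≅ Z.

(K is a triangulation of the torus T^2.)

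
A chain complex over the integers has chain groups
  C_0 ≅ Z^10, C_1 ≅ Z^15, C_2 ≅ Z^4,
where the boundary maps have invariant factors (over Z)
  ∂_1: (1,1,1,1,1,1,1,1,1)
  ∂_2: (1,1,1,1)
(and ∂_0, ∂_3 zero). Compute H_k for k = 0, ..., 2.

H_0 = Z,  H_1 = Z^2,  H_2 = 0.

H_0: b_0 = 10 − 0 − 9 = 1; torsion from ∂_1 factors > 1: none. So H_0 = Z.
H_1: b_1 = 15 − 9 − 4 = 2; torsion from ∂_2 factors > 1: none. So H_1 = Z^2.
H_2: b_2 = 4 − 4 − 0 = 0; torsion from ∂_3 factors > 1: none. So H_2 = 0.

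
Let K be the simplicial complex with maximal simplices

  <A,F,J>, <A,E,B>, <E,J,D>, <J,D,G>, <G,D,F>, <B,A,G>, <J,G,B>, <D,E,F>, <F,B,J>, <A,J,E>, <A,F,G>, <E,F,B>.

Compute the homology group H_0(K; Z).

K has 7 vertices, 18 edges, 12 triangles.
rank ∂_0 = 0, rank ∂_1 = 6 ⇒ b_0 = 7 − 0 − 6 = 1; all invariant factors of ∂_1 are 1 so no torsion. So H_0 ≅ Z.

H_0 ≅ Z.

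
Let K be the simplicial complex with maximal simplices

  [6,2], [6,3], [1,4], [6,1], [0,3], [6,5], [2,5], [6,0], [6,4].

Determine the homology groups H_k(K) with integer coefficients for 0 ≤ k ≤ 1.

Take the total order 0 < 1 < 2 < 3 < 4 < 5 < 6 on the vertex set. Then K (dimension 1) consists of the simplices:

  0-simplices (7): [0], [1], [2], [3], [4], [5], [6]
  1-simplices (9): [0,3], [0,6], [1,4], [1,6], [2,5], [2,6], [3,6], [4,6], [5,6]

giving chain groups C_0 ≅ Z^7, C_1 ≅ Z^9.

Boundary ∂_1: C_1 → C_0 sends each edge [p,q] (with p < q) to q − p.
As a 7×9 matrix over Z this has rank 6, with invariant factors (1,1,1,1,1,1).

Reading off H_k = ker ∂_k / im ∂_{k+1}:

  H_0: rank C_0 − rank ∂_1 = 7 − 6 = 1, and the invariant factors of ∂_1 are all 1, so H_0 ≅ Z.
  H_1: rank ker ∂_1 − rank ∂_2 = (9 − 6) − 0 = 3, and there is no ∂_2, so H_1 ≅ Z^3.

H_0 = Z,  H_1 = Z^3.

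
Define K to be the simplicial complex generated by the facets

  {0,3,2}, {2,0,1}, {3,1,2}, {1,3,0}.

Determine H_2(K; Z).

H_2 = Z.

Take the total order 0 < 1 < 2 < 3 on the vertex set. Then K (dimension 2) consists of the simplices:

  0-simplices (4): [0], [1], [2], [3]
  1-simplices (6): [0,1], [0,2], [0,3], [1,2], [1,3], [2,3]
  2-simplices (4): [0,1,2], [0,1,3], [0,2,3], [1,2,3]

so the chain groups are C_0 ≅ Z^4, C_1 ≅ Z^6, C_2 ≅ Z^4.

The boundary map ∂_1: C_1 → C_0 maps an edge to its endpoints' difference, ∂[p,q] = q − p. For instance
  ∂[2,3] = [3] − [2].
This gives a 4×6 integer matrix of rank 3; reducing to Smith normal form yields diagonal entries (1,1,1).

The boundary map ∂_2: C_2 → C_1 maps a triangle to the signed sum of its edges. For instance
  ∂[1,2,3] = [2,3] − [1,3] + [1,2],
  ∂[0,2,3] = [2,3] − [0,3] + [0,2].
The resulting 6×4 matrix has rank 3, and its Smith normal form has invariant factors (1,1,1).

Computing H_k = (kernel of ∂_k) / (image of ∂_{k+1}):

  H_2: rank ker ∂_2 − rank ∂_3 = (4 − 3) − 0 = 1, and there is no ∂_3, so H_2 ≅ Z.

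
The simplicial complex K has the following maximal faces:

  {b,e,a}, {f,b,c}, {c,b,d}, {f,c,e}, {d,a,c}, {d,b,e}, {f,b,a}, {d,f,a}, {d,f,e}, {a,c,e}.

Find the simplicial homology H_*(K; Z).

H_0 ≅ Z,  H_1 ≅ Z_2,  H_2 = 0.

K has 6 vertices, 15 edges, 10 triangles.
rank ∂_0 = 0, rank ∂_1 = 5 ⇒ b_0 = 6 − 0 − 5 = 1; all invariant factors of ∂_1 are 1 so no torsion. So H_0 = Z.
rank ∂_1 = 5, rank ∂_2 = 10 ⇒ b_1 = 15 − 5 − 10 = 0; ∂_2 has invariant factor(s) [2] giving torsion. So H_1 = Z_2.
rank ∂_2 = 10, rank ∂_3 = 0 ⇒ b_2 = 10 − 10 − 0 = 0. So H_2 = 0.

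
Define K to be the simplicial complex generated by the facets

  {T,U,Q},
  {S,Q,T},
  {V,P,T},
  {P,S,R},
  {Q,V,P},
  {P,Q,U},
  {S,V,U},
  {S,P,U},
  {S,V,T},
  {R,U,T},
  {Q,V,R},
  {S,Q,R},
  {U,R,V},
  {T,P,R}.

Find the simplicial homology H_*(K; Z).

Order the vertices as P < Q < R < S < T < U < V. Listing each simplex with vertices in this order, K has dimension 2 with simplices:

  0-simplices (7): P, Q, R, S, T, U, V
  1-simplices (21): PQ, PR, PS, PT, PU, PV, QR, QS, QT, QU, QV, RS, RT, RU, RV, ST, SU, SV, TU, TV, UV
  2-simplices (14): PQU, PQV, PRS, PRT, PSU, PTV, QRS, QRV, QST, QTU, RTU, RUV, STV, SUV

Hence C_0 ≅ Z^7, C_1 ≅ Z^21, C_2 ≅ Z^14.

The boundary map ∂_1: C_1 → C_0 maps an edge to its endpoints' difference, ∂[p,q] = q − p.
This gives a 7×21 integer matrix of rank 6; reducing to Smith normal form yields diagonal entries (1,1,1,1,1,1).

The boundary map ∂_2: C_2 → C_1 sends each 2-simplex [p,q,r] to [q,r] − [p,r] + [p,q]. For instance
  ∂PRT = RT − PT + PR,
  ∂QRV = RV − QV + QR.
As a 21×14 matrix over Z this has rank 13, with invariant factors (1,1,1,1,1,1,1,1,1,1,1,1,1).

Reading off H_k = ker ∂_k / im ∂_{k+1}:

  H_0: rank C_0 − rank ∂_1 = 7 − 6 = 1, and the invariant factors of ∂_1 are all 1, so H_0 = Z.
  H_1: rank ker ∂_1 − rank ∂_2 = (21 − 6) − 13 = 2, and the invariant factors of ∂_2 are all 1, so H_1 = Z^2.
  H_2: rank ker ∂_2 − rank ∂_3 = (14 − 13) − 0 = 1, and there is no ∂_3, so H_2 = Z.

H_0 ≅ Z,  H_1 ≅ Z^2,  H_2 ≅ Z.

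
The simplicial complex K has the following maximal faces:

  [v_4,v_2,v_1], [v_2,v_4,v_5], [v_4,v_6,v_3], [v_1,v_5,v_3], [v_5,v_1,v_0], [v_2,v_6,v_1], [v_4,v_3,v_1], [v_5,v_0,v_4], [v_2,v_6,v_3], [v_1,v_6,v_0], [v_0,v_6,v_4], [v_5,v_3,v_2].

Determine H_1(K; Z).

H_1 ≅ Z/2.

Order the vertices as v_0 < v_1 < v_2 < v_3 < v_4 < v_5 < v_6. Listing each simplex with vertices in this order, K has dimension 2 with simplices:

  0-simplices (7): [v_0], [v_1], [v_2], [v_3], [v_4], [v_5], [v_6]
  1-simplices (18): (18 of them)
  2-simplices (12): (12 of them)

giving chain groups C_0 ≅ Z^7, C_1 ≅ Z^18, C_2 ≅ Z^12.

Boundary ∂_1: C_1 → C_0 is given by ∂[p,q] = [q] − [p]. For instance
  ∂[v_2,v_4] = [v_4] − [v_2].
As a 7×18 matrix over Z this has rank 6, with invariant factors (1,1,1,1,1,1).

Boundary ∂_2: C_2 → C_1 sends each 2-simplex [p,q,r] to [q,r] − [p,r] + [p,q]. For instance
  ∂[v_2,v_3,v_5] = [v_3,v_5] − [v_2,v_5] + [v_2,v_3],
  ∂[v_0,v_4,v_5] = [v_4,v_5] − [v_0,v_5] + [v_0,v_4].
The resulting 18×12 matrix has rank 12, and its Smith normal form has invariant factors (1,1,1,1,1,1,1,1,1,1,1,2).

Computing H_k = (kernel of ∂_k) / (image of ∂_{k+1}):

  H_1: rank ker ∂_1 − rank ∂_2 = (18 − 6) − 12 = 0, and ∂_2 has invariant factor 2 > 1, so H_1 = Z/2.

(K is a triangulation of the real projective plane RP^2.)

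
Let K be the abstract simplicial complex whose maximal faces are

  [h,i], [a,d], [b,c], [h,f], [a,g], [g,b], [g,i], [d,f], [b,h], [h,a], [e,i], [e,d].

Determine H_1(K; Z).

H_1 = Z^4.

Fix the vertex order a < b < c < d < e < f < g < h < i and write every simplex with vertices in increasing order. Then dim K = 1 and the simplices of K are:

  0-simplices (9): a, b, c, d, e, f, g, h, i
  1-simplices (12): ad, ag, ah, bc, bg, bh, de, df, ei, fh, gi, hi

so the chain groups are C_0 ≅ Z^9, C_1 ≅ Z^12.

The boundary map ∂_1: C_1 → C_0 maps an edge to its endpoints' difference, ∂[p,q] = q − p.
The resulting 9×12 matrix has rank 8, and its Smith normal form has invariant factors (1,1,1,1,1,1,1,1).

Now H_k = ker ∂_k / im ∂_{k+1}, so:

  H_1: rank ker ∂_1 − rank ∂_2 = (12 − 8) − 0 = 4, and there is no ∂_2, so H_1 = Z^4.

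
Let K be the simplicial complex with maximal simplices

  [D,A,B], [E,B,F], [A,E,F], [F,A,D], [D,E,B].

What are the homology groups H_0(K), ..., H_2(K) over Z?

Order the vertices as A < B < D < E < F. Listing each simplex with vertices in this order, K has dimension 2 with simplices:

  0-simplices (5): A, B, D, E, F
  1-simplices (10): AB, AD, AE, AF, BD, BE, BF, DE, DF, EF
  2-simplices (5): ABD, ADF, AEF, BDE, BEF

Hence C_0 ≅ Z^5, C_1 ≅ Z^10, C_2 ≅ Z^5.

Boundary ∂_1: C_1 → C_0 maps an edge to its endpoints' difference, ∂[p,q] = q − p. For instance
  ∂DF = F − D.
The resulting 5×10 matrix has rank 4, and its Smith normal form has invariant factors (1,1,1,1).

Boundary ∂_2: C_2 → C_1 maps a triangle to the signed sum of its edges. For instance
  ∂ADF = DF − AF + AD,
  ∂BEF = EF − BF + BE.
This gives a 10×5 integer matrix of rank 5; reducing to Smith normal form yields diagonal entries (1,1,1,1,1).

Computing H_k = (kernel of ∂_k) / (image of ∂_{k+1}):

  H_0: rank C_0 − rank ∂_1 = 5 − 4 = 1, and the invariant factors of ∂_1 are all 1, so H_0 ≅ Z.
  H_1: rank ker ∂_1 − rank ∂_2 = (10 − 4) − 5 = 1, and the invariant factors of ∂_2 are all 1, so H_1 ≅ Z.
  H_2: rank ker ∂_2 − rank ∂_3 = (5 − 5) − 0 = 0, and there is no ∂_3, so H_2 ≅ 0.

H_0 ≅ Z,  H_1 ≅ Z,  H_2 = 0.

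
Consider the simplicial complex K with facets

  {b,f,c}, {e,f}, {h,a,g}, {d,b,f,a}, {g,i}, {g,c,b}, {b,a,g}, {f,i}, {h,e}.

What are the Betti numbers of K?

b_0 = 1, b_1 = 2, b_2 = 0, b_3 = 0.

Fix the vertex order a < b < c < d < e < f < g < h < i and write every simplex with vertices in increasing order. Then dim K = 3 and the simplices of K are:

  0-simplices (9): a, b, c, d, e, f, g, h, i
  1-simplices (17): ab, ad, af, ag, ah, bc, bd, bf, bg, cf, cg, df, ef, eh, fi, gh, gi
  2-simplices (8): abd, abf, abg, adf, agh, bcf, bcg, bdf
  3-simplices (1): abdf

so the chain groups are C_0 ≅ Z^9, C_1 ≅ Z^17, C_2 ≅ Z^8, C_3 ≅ Z^1.

Boundary ∂_1: C_1 → C_0 is given by ∂[p,q] = [q] − [p].
The 9×17 boundary matrix has rank 8 and Smith normal form diag(1,1,1,1,1,1,1,1).

The boundary map ∂_2: C_2 → C_1 sends each 2-simplex [p,q,r] to [q,r] − [p,r] + [p,q]. For instance
  ∂agh = gh − ah + ag,
  ∂abd = bd − ad + ab.
As a 17×8 matrix over Z this has rank 7, with invariant factors (1,1,1,1,1,1,1).

Boundary ∂_3: C_3 → C_2 sends each 3-simplex σ to the alternating sum Σ_i (−1)^i (σ with its i-th vertex removed). For instance
  ∂abdf = bdf − adf + abf − abd.
The resulting 8×1 matrix has rank 1, and its Smith normal form has invariant factors (1).

Reading off H_k = ker ∂_k / im ∂_{k+1}:

  H_0: rank C_0 − rank ∂_1 = 9 − 8 = 1, and the invariant factors of ∂_1 are all 1, so H_0 = Z.
  H_1: rank ker ∂_1 − rank ∂_2 = (17 − 8) − 7 = 2, and the invariant factors of ∂_2 are all 1, so H_1 = Z^2.
  H_2: rank ker ∂_2 − rank ∂_3 = (8 − 7) − 1 = 0, and the invariant factors of ∂_3 are all 1, so H_2 = 0.
  H_3: rank ker ∂_3 − rank ∂_4 = (1 − 1) − 0 = 0, and there is no ∂_4, so H_3 = 0.

As a check, the Euler characteristic is 9 − 17 + 8 − 1 = -1, which agrees with 1 − 2 + 0 − 0 = -1.

Hence the Betti numbers are b_0 = 1, b_1 = 2, b_2 = 0, b_3 = 0.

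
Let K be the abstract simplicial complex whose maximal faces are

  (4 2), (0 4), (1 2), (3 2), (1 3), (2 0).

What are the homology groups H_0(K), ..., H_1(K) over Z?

We work with the vertex ordering 0 < 1 < 2 < 3 < 4. The simplices of K, each written with vertices in increasing order, are:

  0-simplices (5): [0], [1], [2], [3], [4]
  1-simplices (6): [0,2], [0,4], [1,2], [1,3], [2,3], [2,4]

giving chain groups C_0 ≅ Z^5, C_1 ≅ Z^6.

Boundary ∂_1: C_1 → C_0 sends each edge [p,q] (with p < q) to q − p. For instance
  ∂[2,4] = [4] − [2].
The resulting 5×6 matrix has rank 4, and its Smith normal form has invariant factors (1,1,1,1).

Reading off H_k = ker ∂_k / im ∂_{k+1}:

  H_0: rank C_0 − rank ∂_1 = 5 − 4 = 1, and the invariant factors of ∂_1 are all 1, so H_0 ≅ Z.
  H_1: rank ker ∂_1 − rank ∂_2 = (6 − 4) − 0 = 2, and there is no ∂_2, so H_1 ≅ Z^2.

H_0 = Z,  H_1 = Z^2.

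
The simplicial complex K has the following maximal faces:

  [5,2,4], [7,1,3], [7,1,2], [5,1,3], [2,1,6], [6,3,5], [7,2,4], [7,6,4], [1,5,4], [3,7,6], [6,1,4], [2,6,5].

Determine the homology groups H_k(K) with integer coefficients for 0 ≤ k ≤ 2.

K has 7 vertices, 18 edges, 12 triangles.
rank ∂_0 = 0, rank ∂_1 = 6 ⇒ b_0 = 7 − 0 − 6 = 1; all invariant factors of ∂_1 are 1 so no torsion. So H_0 = Z.
rank ∂_1 = 6, rank ∂_2 = 12 ⇒ b_1 = 18 − 6 − 12 = 0; ∂_2 has invariant factor(s) [2] giving torsion. So H_1 = Z/2.
rank ∂_2 = 12, rank ∂_3 = 0 ⇒ b_2 = 12 − 12 − 0 = 0. So H_2 = 0.

H_0 = Z,  H_1 = Z/2,  H_2 = 0.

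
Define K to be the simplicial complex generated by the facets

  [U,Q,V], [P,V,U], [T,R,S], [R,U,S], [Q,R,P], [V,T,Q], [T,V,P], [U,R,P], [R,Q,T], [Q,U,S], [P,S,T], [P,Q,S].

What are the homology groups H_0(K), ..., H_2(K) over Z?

We work with the vertex ordering P < Q < R < S < T < U < V. The simplices of K, each written with vertices in increasing order, are:

  0-simplices (7): P, Q, R, S, T, U, V
  1-simplices (18): PQ, PR, PS, PT, PU, PV, QR, QS, QT, QU, QV, RS, RT, RU, ST, SU, TV, UV
  2-simplices (12): PQR, PQS, PRU, PST, PTV, PUV, QRT, QSU, QTV, QUV, RST, RSU

Hence C_0 ≅ Z^7, C_1 ≅ Z^18, C_2 ≅ Z^12.

Boundary ∂_1: C_1 → C_0 maps an edge to its endpoints' difference, ∂[p,q] = q − p.
The resulting 7×18 matrix has rank 6, and its Smith normal form has invariant factors (1,1,1,1,1,1).

The boundary map ∂_2: C_2 → C_1 maps a triangle to the signed sum of its edges. For instance
  ∂QUV = UV − QV + QU,
  ∂PQS = QS − PS + PQ.
The 18×12 boundary matrix has rank 12 and Smith normal form diag(1,1,1,1,1,1,1,1,1,1,1,2).

Reading off H_k = ker ∂_k / im ∂_{k+1}:

  H_0: rank C_0 − rank ∂_1 = 7 − 6 = 1, and the invariant factors of ∂_1 are all 1, so H_0 ≅ Z.
  H_1: rank ker ∂_1 − rank ∂_2 = (18 − 6) − 12 = 0, and ∂_2 has invariant factor 2 > 1, so H_1 ≅ Z/2.
  H_2: rank ker ∂_2 − rank ∂_3 = (12 − 12) − 0 = 0, and there is no ∂_3, so H_2 ≅ 0.

(K is a triangulation of the real projective plane RP^2.)

H_0 = Z,  H_1 = Z/2,  H_2 = 0.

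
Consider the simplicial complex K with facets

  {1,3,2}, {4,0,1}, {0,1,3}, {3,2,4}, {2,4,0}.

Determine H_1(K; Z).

Take the total order 0 < 1 < 2 < 3 < 4 on the vertex set. Then K (dimension 2) consists of the simplices:

  0-simplices (5): [0], [1], [2], [3], [4]
  1-simplices (10): [0,1], [0,2], [0,3], [0,4], [1,2], [1,3], [1,4], [2,3], [2,4], [3,4]
  2-simplices (5): [0,1,3], [0,1,4], [0,2,4], [1,2,3], [2,3,4]

so the chain groups are C_0 ≅ Z^5, C_1 ≅ Z^10, C_2 ≅ Z^5.

Boundary ∂_1: C_1 → C_0 is given by ∂[p,q] = [q] − [p]. For instance
  ∂[1,4] = [4] − [1].
This gives a 5×10 integer matrix of rank 4; reducing to Smith normal form yields diagonal entries (1,1,1,1).

∂_2: C_2 → C_1 sends each 2-simplex [p,q,r] to [q,r] − [p,r] + [p,q]. For instance
  ∂[0,1,4] = [1,4] − [0,4] + [0,1],
  ∂[2,3,4] = [3,4] − [2,4] + [2,3].
The 10×5 boundary matrix has rank 5 and Smith normal form diag(1,1,1,1,1).

Now H_k = ker ∂_k / im ∂_{k+1}, so:

  H_1: rank ker ∂_1 − rank ∂_2 = (10 − 4) − 5 = 1, and the invariant factors of ∂_2 are all 1, so H_1 = Z.

H_1 ≅ Z.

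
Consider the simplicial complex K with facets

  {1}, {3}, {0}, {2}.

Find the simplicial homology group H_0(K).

H_0 = Z^4.

Fix the vertex order 0 < 1 < 2 < 3 and write every simplex with vertices in increasing order. Then dim K = 0 and the simplices of K are:

  0-simplices (4): [0], [1], [2], [3]

giving chain groups C_0 ≅ Z^4.

Reading off H_k = ker ∂_k / im ∂_{k+1}:

  H_0: rank C_0 − rank ∂_1 = 4 − 0 = 4, and there is no ∂_1, so H_0 ≅ Z^4.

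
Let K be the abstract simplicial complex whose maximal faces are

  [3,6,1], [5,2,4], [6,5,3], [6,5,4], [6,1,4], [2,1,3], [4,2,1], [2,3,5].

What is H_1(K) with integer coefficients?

We work with the vertex ordering 1 < 2 < 3 < 4 < 5 < 6. The simplices of K, each written with vertices in increasing order, are:

  0-simplices (6): [1], [2], [3], [4], [5], [6]
  1-simplices (12): [1,2], [1,3], [1,4], [1,6], [2,3], [2,4], [2,5], [3,5], [3,6], [4,5], [4,6], [5,6]
  2-simplices (8): [1,2,3], [1,2,4], [1,3,6], [1,4,6], [2,3,5], [2,4,5], [3,5,6], [4,5,6]

so the chain groups are C_0 ≅ Z^6, C_1 ≅ Z^12, C_2 ≅ Z^8.

The boundary map ∂_1: C_1 → C_0 maps an edge to its endpoints' difference, ∂[p,q] = q − p.
The 6×12 boundary matrix has rank 5 and Smith normal form diag(1,1,1,1,1).

Boundary ∂_2: C_2 → C_1 sends each 2-simplex [p,q,r] to [q,r] − [p,r] + [p,q]. For instance
  ∂[1,2,3] = [2,3] − [1,3] + [1,2],
  ∂[1,3,6] = [3,6] − [1,6] + [1,3].
The resulting 12×8 matrix has rank 7, and its Smith normal form has invariant factors (1,1,1,1,1,1,1).

From H_k ≅ ker(∂_k) / im(∂_{k+1}) we obtain:

  H_1: rank ker ∂_1 − rank ∂_2 = (12 − 5) − 7 = 0, and the invariant factors of ∂_2 are all 1, so H_1 = 0.

H_1 = 0.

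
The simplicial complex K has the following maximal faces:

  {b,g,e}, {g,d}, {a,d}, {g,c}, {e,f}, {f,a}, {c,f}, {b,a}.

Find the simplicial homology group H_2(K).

H_2 ≅ 0.

Order the vertices as a < b < c < d < e < f < g. Listing each simplex with vertices in this order, K has dimension 2 with simplices:

  0-simplices (7): a, b, c, d, e, f, g
  1-simplices (10): ab, ad, af, be, bg, cf, cg, dg, ef, eg
  2-simplices (1): beg

Hence C_0 ≅ Z^7, C_1 ≅ Z^10, C_2 ≅ Z^1.

∂_1: C_1 → C_0 maps an edge to its endpoints' difference, ∂[p,q] = q − p.
This gives a 7×10 integer matrix of rank 6; reducing to Smith normal form yields diagonal entries (1,1,1,1,1,1).

The boundary map ∂_2: C_2 → C_1 maps a triangle to the signed sum of its edges. For instance
  ∂beg = eg − bg + be.
This gives a 10×1 integer matrix of rank 1; reducing to Smith normal form yields diagonal entries (1).

Now H_k = ker ∂_k / im ∂_{k+1}, so:

  H_2: rank ker ∂_2 − rank ∂_3 = (1 − 1) − 0 = 0, and there is no ∂_3, so H_2 ≅ 0.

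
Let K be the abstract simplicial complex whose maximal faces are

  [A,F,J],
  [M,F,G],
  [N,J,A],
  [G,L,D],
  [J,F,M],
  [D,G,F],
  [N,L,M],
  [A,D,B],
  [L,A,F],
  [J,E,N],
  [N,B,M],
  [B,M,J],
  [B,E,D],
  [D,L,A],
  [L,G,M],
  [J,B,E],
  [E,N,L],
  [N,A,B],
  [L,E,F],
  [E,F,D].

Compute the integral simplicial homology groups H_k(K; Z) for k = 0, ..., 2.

H_0 = Z,  H_1 = Z ⊕ Z/2,  H_2 = 0.

We work with the vertex ordering A < B < D < E < F < G < J < L < M < N. The simplices of K, each written with vertices in increasing order, are:

  0-simplices (10): A, B, D, E, F, G, J, L, M, N
  1-simplices (30): AB, AD, AF, AJ, AL, AN, BD, BE, BJ, BM, BN, DE, DF, DG, DL, EF, EJ, EL, EN, FG, FJ, FL, FM, GL, GM, JM, JN, LM, LN, MN
  2-simplices (20): ABD, ABN, ADL, AFJ, AFL, AJN, BDE, BEJ, BJM, BMN, DEF, DFG, DGL, EFL, EJN, ELN, FGM, FJM, GLM, LMN

so the chain groups are C_0 ≅ Z^10, C_1 ≅ Z^30, C_2 ≅ Z^20.

The boundary map ∂_1: C_1 → C_0 is given by ∂[p,q] = [q] − [p]. For instance
  ∂AJ = J − A.
As a 10×30 matrix over Z this has rank 9, with invariant factors (1,1,1,1,1,1,1,1,1).

The boundary map ∂_2: C_2 → C_1 acts by ∂[p,q,r] = [q,r] − [p,r] + [p,q]. For instance
  ∂GLM = LM − GM + GL,
  ∂DGL = GL − DL + DG.
This gives a 30×20 integer matrix of rank 20; reducing to Smith normal form yields diagonal entries (1,1,1,1,1,1,1,1,1,1,1,1,1,1,1,1,1,1,1,2).

From H_k ≅ ker(∂_k) / im(∂_{k+1}) we obtain:

  H_0: rank C_0 − rank ∂_1 = 10 − 9 = 1, and the invariant factors of ∂_1 are all 1, so H_0 = Z.
  H_1: rank ker ∂_1 − rank ∂_2 = (30 − 9) − 20 = 1, and ∂_2 has invariant factor 2 > 1, so H_1 = Z ⊕ Z/2.
  H_2: rank ker ∂_2 − rank ∂_3 = (20 − 20) − 0 = 0, and there is no ∂_3, so H_2 = 0.

As a check, the Euler characteristic is 10 − 30 + 20 = 0, which agrees with 1 − 1 + 0 = 0.
(K is a triangulation of the Klein bottle.)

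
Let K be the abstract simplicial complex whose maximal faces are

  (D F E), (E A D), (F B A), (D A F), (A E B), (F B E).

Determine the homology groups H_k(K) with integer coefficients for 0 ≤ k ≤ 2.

We work with the vertex ordering A < B < D < E < F. The simplices of K, each written with vertices in increasing order, are:

  0-simplices (5): A, B, D, E, F
  1-simplices (9): AB, AD, AE, AF, BE, BF, DE, DF, EF
  2-simplices (6): ABE, ABF, ADE, ADF, BEF, DEF

so the chain groups are C_0 ≅ Z^5, C_1 ≅ Z^9, C_2 ≅ Z^6.

∂_1: C_1 → C_0 is given by ∂[p,q] = [q] − [p]. For instance
  ∂AB = B − A.
The 5×9 boundary matrix has rank 4 and Smith normal form diag(1,1,1,1).

Boundary ∂_2: C_2 → C_1 acts by ∂[p,q,r] = [q,r] − [p,r] + [p,q]. For instance
  ∂ABF = BF − AF + AB,
  ∂ADE = DE − AE + AD.
As a 9×6 matrix over Z this has rank 5, with invariant factors (1,1,1,1,1).

Computing H_k = (kernel of ∂_k) / (image of ∂_{k+1}):

  H_0: rank C_0 − rank ∂_1 = 5 − 4 = 1, and the invariant factors of ∂_1 are all 1, so H_0 ≅ Z.
  H_1: rank ker ∂_1 − rank ∂_2 = (9 − 4) − 5 = 0, and the invariant factors of ∂_2 are all 1, so H_1 ≅ 0.
  H_2: rank ker ∂_2 − rank ∂_3 = (6 − 5) − 0 = 1, and there is no ∂_3, so H_2 ≅ Z.

As a check, the Euler characteristic is 5 − 9 + 6 = 2, which agrees with 1 − 0 + 1 = 2.

H_0 ≅ Z,  H_1 = 0,  H_2 ≅ Z.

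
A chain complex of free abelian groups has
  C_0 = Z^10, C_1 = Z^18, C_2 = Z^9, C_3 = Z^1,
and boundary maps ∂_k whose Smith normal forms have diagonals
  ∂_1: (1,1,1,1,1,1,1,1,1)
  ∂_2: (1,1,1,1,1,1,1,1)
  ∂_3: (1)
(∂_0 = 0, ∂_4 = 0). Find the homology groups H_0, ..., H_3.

H_0 = Z,  H_1 = Z,  H_2 = 0,  H_3 = 0.

H_0: b_0 = 10 − 0 − 9 = 1; torsion from ∂_1 factors > 1: none. So H_0 = Z.
H_1: b_1 = 18 − 9 − 8 = 1; torsion from ∂_2 factors > 1: none. So H_1 = Z.
H_2: b_2 = 9 − 8 − 1 = 0; torsion from ∂_3 factors > 1: none. So H_2 = 0.
H_3: b_3 = 1 − 1 − 0 = 0; torsion from ∂_4 factors > 1: none. So H_3 = 0.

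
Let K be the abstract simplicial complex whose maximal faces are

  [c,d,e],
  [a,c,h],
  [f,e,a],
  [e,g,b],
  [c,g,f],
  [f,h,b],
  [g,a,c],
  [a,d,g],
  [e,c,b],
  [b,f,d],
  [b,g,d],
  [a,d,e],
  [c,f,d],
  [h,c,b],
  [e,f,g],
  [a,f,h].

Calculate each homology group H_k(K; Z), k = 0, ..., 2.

H_0 ≅ Z,  H_1 ≅ Z^2,  H_2 ≅ Z.

K has 8 vertices, 24 edges, 16 triangles.
rank ∂_0 = 0, rank ∂_1 = 7 ⇒ b_0 = 8 − 0 − 7 = 1; all invariant factors of ∂_1 are 1 so no torsion. So H_0 ≅ Z.
rank ∂_1 = 7, rank ∂_2 = 15 ⇒ b_1 = 24 − 7 − 15 = 2; all invariant factors of ∂_2 are 1 so no torsion. So H_1 ≅ Z^2.
rank ∂_2 = 15, rank ∂_3 = 0 ⇒ b_2 = 16 − 15 − 0 = 1. So H_2 ≅ Z.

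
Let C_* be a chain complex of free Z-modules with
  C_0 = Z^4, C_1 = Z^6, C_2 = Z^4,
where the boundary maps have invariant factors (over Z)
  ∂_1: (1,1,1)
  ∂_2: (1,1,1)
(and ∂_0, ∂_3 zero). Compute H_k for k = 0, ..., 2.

H_0 ≅ Z,  H_1 = 0,  H_2 ≅ Z.

H_0: b_0 = 4 − 0 − 3 = 1; torsion from ∂_1 factors > 1: none. So H_0 ≅ Z.
H_1: b_1 = 6 − 3 − 3 = 0; torsion from ∂_2 factors > 1: none. So H_1 ≅ 0.
H_2: b_2 = 4 − 3 − 0 = 1; torsion from ∂_3 factors > 1: none. So H_2 ≅ Z.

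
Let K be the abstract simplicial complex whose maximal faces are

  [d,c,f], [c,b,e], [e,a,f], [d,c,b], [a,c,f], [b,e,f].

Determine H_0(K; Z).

H_0 = Z.

K has 6 vertices, 12 edges, 6 triangles.
rank ∂_0 = 0, rank ∂_1 = 5 ⇒ b_0 = 6 − 0 − 5 = 1; all invariant factors of ∂_1 are 1 so no torsion. So H_0 = Z.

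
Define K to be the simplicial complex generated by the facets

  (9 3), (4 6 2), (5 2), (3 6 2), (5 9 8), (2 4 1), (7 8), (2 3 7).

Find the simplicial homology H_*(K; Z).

H_0 = Z,  H_1 = Z^2,  H_2 = 0.

Order the vertices as 1 < 2 < 3 < 4 < 5 < 6 < 7 < 8 < 9. Listing each simplex with vertices in this order, K has dimension 2 with simplices:

  0-simplices (9): [1], [2], [3], [4], [5], [6], [7], [8], [9]
  1-simplices (15): [1,2], [1,4], [2,3], [2,4], [2,5], [2,6], [2,7], [3,6], [3,7], [3,9], [4,6], [5,8], [5,9], [7,8], [8,9]
  2-simplices (5): [1,2,4], [2,3,6], [2,3,7], [2,4,6], [5,8,9]

giving chain groups C_0 ≅ Z^9, C_1 ≅ Z^15, C_2 ≅ Z^5.

Boundary ∂_1: C_1 → C_0 is given by ∂[p,q] = [q] − [p]. For instance
  ∂[2,7] = [7] − [2].
This gives a 9×15 integer matrix of rank 8; reducing to Smith normal form yields diagonal entries (1,1,1,1,1,1,1,1).

∂_2: C_2 → C_1 maps a triangle to the signed sum of its edges. For instance
  ∂[2,3,6] = [3,6] − [2,6] + [2,3],
  ∂[2,4,6] = [4,6] − [2,6] + [2,4].
The resulting 15×5 matrix has rank 5, and its Smith normal form has invariant factors (1,1,1,1,1).

From H_k ≅ ker(∂_k) / im(∂_{k+1}) we obtain:

  H_0: rank C_0 − rank ∂_1 = 9 − 8 = 1, and the invariant factors of ∂_1 are all 1, so H_0 ≅ Z.
  H_1: rank ker ∂_1 − rank ∂_2 = (15 − 8) − 5 = 2, and the invariant factors of ∂_2 are all 1, so H_1 ≅ Z^2.
  H_2: rank ker ∂_2 − rank ∂_3 = (5 − 5) − 0 = 0, and there is no ∂_3, so H_2 ≅ 0.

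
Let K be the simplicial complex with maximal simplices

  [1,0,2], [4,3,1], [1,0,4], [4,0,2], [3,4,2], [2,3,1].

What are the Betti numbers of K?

Order the vertices as 0 < 1 < 2 < 3 < 4. Listing each simplex with vertices in this order, K has dimension 2 with simplices:

  0-simplices (5): [0], [1], [2], [3], [4]
  1-simplices (9): [0,1], [0,2], [0,4], [1,2], [1,3], [1,4], [2,3], [2,4], [3,4]
  2-simplices (6): [0,1,2], [0,1,4], [0,2,4], [1,2,3], [1,3,4], [2,3,4]

Hence C_0 ≅ Z^5, C_1 ≅ Z^9, C_2 ≅ Z^6.

Boundary ∂_1: C_1 → C_0 is given by ∂[p,q] = [q] − [p]. For instance
  ∂[3,4] = [4] − [3].
The 5×9 boundary matrix has rank 4 and Smith normal form diag(1,1,1,1).

∂_2: C_2 → C_1 sends each 2-simplex [p,q,r] to [q,r] − [p,r] + [p,q]. For instance
  ∂[0,1,4] = [1,4] − [0,4] + [0,1],
  ∂[0,1,2] = [1,2] − [0,2] + [0,1].
The resulting 9×6 matrix has rank 5, and its Smith normal form has invariant factors (1,1,1,1,1).

Reading off H_k = ker ∂_k / im ∂_{k+1}:

  H_0: rank C_0 − rank ∂_1 = 5 − 4 = 1, and the invariant factors of ∂_1 are all 1, so H_0 = Z.
  H_1: rank ker ∂_1 − rank ∂_2 = (9 − 4) − 5 = 0, and the invariant factors of ∂_2 are all 1, so H_1 = 0.
  H_2: rank ker ∂_2 − rank ∂_3 = (6 − 5) − 0 = 1, and there is no ∂_3, so H_2 = Z.

As a check, the Euler characteristic is 5 − 9 + 6 = 2, which agrees with 1 − 0 + 1 = 2.

Hence the Betti numbers are b_0 = 1, b_1 = 0, b_2 = 1.

b_0 = 1, b_1 = 0, b_2 = 1.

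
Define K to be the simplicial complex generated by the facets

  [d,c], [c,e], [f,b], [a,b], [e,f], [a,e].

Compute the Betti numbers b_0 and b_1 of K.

Fix the vertex order a < b < c < d < e < f and write every simplex with vertices in increasing order. Then dim K = 1 and the simplices of K are:

  0-simplices (6): a, b, c, d, e, f
  1-simplices (6): ab, ae, bf, cd, ce, ef

so the chain groups are C_0 ≅ Z^6, C_1 ≅ Z^6.

Boundary ∂_1: C_1 → C_0 sends each edge [p,q] (with p < q) to q − p. For instance
  ∂bf = f − b.
The resulting 6×6 matrix has rank 5, and its Smith normal form has invariant factors (1,1,1,1,1).

Computing H_k = (kernel of ∂_k) / (image of ∂_{k+1}):

  H_0: rank C_0 − rank ∂_1 = 6 − 5 = 1, and the invariant factors of ∂_1 are all 1, so H_0 ≅ Z.
  H_1: rank ker ∂_1 − rank ∂_2 = (6 − 5) − 0 = 1, and there is no ∂_2, so H_1 ≅ Z.

Hence the Betti numbers are b_0 = 1, b_1 = 1.

b_0 = 1, b_1 = 1.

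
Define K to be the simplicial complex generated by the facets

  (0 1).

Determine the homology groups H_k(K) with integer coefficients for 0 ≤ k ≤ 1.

H_0 = Z,  H_1 = 0.

K has 2 vertices, 1 edge.
rank ∂_0 = 0, rank ∂_1 = 1 ⇒ b_0 = 2 − 0 − 1 = 1; all invariant factors of ∂_1 are 1 so no torsion. So H_0 = Z.
rank ∂_1 = 1, rank ∂_2 = 0 ⇒ b_1 = 1 − 1 − 0 = 0. So H_1 = 0.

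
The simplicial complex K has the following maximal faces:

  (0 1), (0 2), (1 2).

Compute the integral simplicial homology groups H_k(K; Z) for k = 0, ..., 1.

Order the vertices as 0 < 1 < 2. Listing each simplex with vertices in this order, K has dimension 1 with simplices:

  0-simplices (3): [0], [1], [2]
  1-simplices (3): [0,1], [0,2], [1,2]

so the chain groups are C_0 ≅ Z^3, C_1 ≅ Z^3.

The boundary map ∂_1: C_1 → C_0 maps an edge to its endpoints' difference, ∂[p,q] = q − p.
As a 3×3 matrix over Z this has rank 2, with invariant factors (1,1).

Now H_k = ker ∂_k / im ∂_{k+1}, so:

  H_0: rank C_0 − rank ∂_1 = 3 − 2 = 1, and the invariant factors of ∂_1 are all 1, so H_0 ≅ Z.
  H_1: rank ker ∂_1 − rank ∂_2 = (3 − 2) − 0 = 1, and there is no ∂_2, so H_1 ≅ Z.

As a check, the Euler characteristic is 3 − 3 = 0, which agrees with 1 − 1 = 0.

H_0 ≅ Z,  H_1 ≅ Z.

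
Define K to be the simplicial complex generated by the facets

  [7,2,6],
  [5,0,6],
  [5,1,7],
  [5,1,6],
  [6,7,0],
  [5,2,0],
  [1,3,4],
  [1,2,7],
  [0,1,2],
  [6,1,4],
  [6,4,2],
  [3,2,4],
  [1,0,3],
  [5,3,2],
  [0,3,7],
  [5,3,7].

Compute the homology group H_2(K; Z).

H_2 = Z.

Take the total order 0 < 1 < 2 < 3 < 4 < 5 < 6 < 7 on the vertex set. Then K (dimension 2) consists of the simplices:

  0-simplices (8): [0], [1], [2], [3], [4], [5], [6], [7]
  1-simplices (24): (24 of them)
  2-simplices (16): [0,1,2], [0,1,3], [0,2,5], [0,3,7], [0,5,6], [0,6,7], [1,2,7], [1,3,4], [1,4,6], [1,5,6], [1,5,7], [2,3,4], [2,3,5], [2,4,6], [2,6,7], [3,5,7]

giving chain groups C_0 ≅ Z^8, C_1 ≅ Z^24, C_2 ≅ Z^16.

∂_1: C_1 → C_0 maps an edge to its endpoints' difference, ∂[p,q] = q − p. For instance
  ∂[1,7] = [7] − [1].
The resulting 8×24 matrix has rank 7, and its Smith normal form has invariant factors (1,1,1,1,1,1,1).

The boundary map ∂_2: C_2 → C_1 sends each 2-simplex [p,q,r] to [q,r] − [p,r] + [p,q]. For instance
  ∂[0,6,7] = [6,7] − [0,7] + [0,6],
  ∂[2,3,4] = [3,4] − [2,4] + [2,3].
As a 24×16 matrix over Z this has rank 15, with invariant factors (1,1,1,1,1,1,1,1,1,1,1,1,1,1,1).

Computing H_k = (kernel of ∂_k) / (image of ∂_{k+1}):

  H_2: rank ker ∂_2 − rank ∂_3 = (16 − 15) − 0 = 1, and there is no ∂_3, so H_2 = Z.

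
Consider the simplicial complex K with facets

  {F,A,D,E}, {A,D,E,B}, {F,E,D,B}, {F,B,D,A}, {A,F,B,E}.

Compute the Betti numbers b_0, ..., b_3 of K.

b_0 = 1, b_1 = 0, b_2 = 0, b_3 = 1.

Fix the vertex order A < B < D < E < F and write every simplex with vertices in increasing order. Then dim K = 3 and the simplices of K are:

  0-simplices (5): A, B, D, E, F
  1-simplices (10): AB, AD, AE, AF, BD, BE, BF, DE, DF, EF
  2-simplices (10): ABD, ABE, ABF, ADE, ADF, AEF, BDE, BDF, BEF, DEF
  3-simplices (5): ABDE, ABDF, ABEF, ADEF, BDEF

so the chain groups are C_0 ≅ Z^5, C_1 ≅ Z^10, C_2 ≅ Z^10, C_3 ≅ Z^5.

∂_1: C_1 → C_0 maps an edge to its endpoints' difference, ∂[p,q] = q − p.
As a 5×10 matrix over Z this has rank 4, with invariant factors (1,1,1,1).

The boundary map ∂_2: C_2 → C_1 sends each 2-simplex [p,q,r] to [q,r] − [p,r] + [p,q]. For instance
  ∂ABE = BE − AE + AB,
  ∂BEF = EF − BF + BE.
As a 10×10 matrix over Z this has rank 6, with invariant factors (1,1,1,1,1,1).

The boundary map ∂_3: C_3 → C_2 sends each 3-simplex σ to the alternating sum Σ_i (−1)^i (σ with its i-th vertex removed). For instance
  ∂BDEF = DEF − BEF + BDF − BDE,
  ∂ABEF = BEF − AEF + ABF − ABE.
The resulting 10×5 matrix has rank 4, and its Smith normal form has invariant factors (1,1,1,1).

Now H_k = ker ∂_k / im ∂_{k+1}, so:

  H_0: rank C_0 − rank ∂_1 = 5 − 4 = 1, and the invariant factors of ∂_1 are all 1, so H_0 ≅ Z.
  H_1: rank ker ∂_1 − rank ∂_2 = (10 − 4) − 6 = 0, and the invariant factors of ∂_2 are all 1, so H_1 ≅ 0.
  H_2: rank ker ∂_2 − rank ∂_3 = (10 − 6) − 4 = 0, and the invariant factors of ∂_3 are all 1, so H_2 ≅ 0.
  H_3: rank ker ∂_3 − rank ∂_4 = (5 − 4) − 0 = 1, and there is no ∂_4, so H_3 ≅ Z.

(K is a triangulation of the 3-sphere S^3.)

Hence the Betti numbers are b_0 = 1, b_1 = 0, b_2 = 0, b_3 = 1.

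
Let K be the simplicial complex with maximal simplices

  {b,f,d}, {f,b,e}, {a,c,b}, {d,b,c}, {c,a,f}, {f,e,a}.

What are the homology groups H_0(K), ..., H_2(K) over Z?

Fix the vertex order a < b < c < d < e < f and write every simplex with vertices in increasing order. Then dim K = 2 and the simplices of K are:

  0-simplices (6): a, b, c, d, e, f
  1-simplices (12): ab, ac, ae, af, bc, bd, be, bf, cd, cf, df, ef
  2-simplices (6): abc, acf, aef, bcd, bdf, bef

giving chain groups C_0 ≅ Z^6, C_1 ≅ Z^12, C_2 ≅ Z^6.

The boundary map ∂_1: C_1 → C_0 is given by ∂[p,q] = [q] − [p].
The 6×12 boundary matrix has rank 5 and Smith normal form diag(1,1,1,1,1).

The boundary map ∂_2: C_2 → C_1 maps a triangle to the signed sum of its edges. For instance
  ∂acf = cf − af + ac,
  ∂bcd = cd − bd + bc.
The 12×6 boundary matrix has rank 6 and Smith normal form diag(1,1,1,1,1,1).

From H_k ≅ ker(∂_k) / im(∂_{k+1}) we obtain:

  H_0: rank C_0 − rank ∂_1 = 6 − 5 = 1, and the invariant factors of ∂_1 are all 1, so H_0 ≅ Z.
  H_1: rank ker ∂_1 − rank ∂_2 = (12 − 5) − 6 = 1, and the invariant factors of ∂_2 are all 1, so H_1 ≅ Z.
  H_2: rank ker ∂_2 − rank ∂_3 = (6 − 6) − 0 = 0, and there is no ∂_3, so H_2 ≅ 0.

As a check, the Euler characteristic is 6 − 12 + 6 = 0, which agrees with 1 − 1 + 0 = 0.

H_0 = Z,  H_1 = Z,  H_2 = 0.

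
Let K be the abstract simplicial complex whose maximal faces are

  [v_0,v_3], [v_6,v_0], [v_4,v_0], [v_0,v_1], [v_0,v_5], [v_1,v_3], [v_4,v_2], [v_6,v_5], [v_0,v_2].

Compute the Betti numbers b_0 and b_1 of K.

Fix the vertex order v_0 < v_1 < v_2 < v_3 < v_4 < v_5 < v_6 and write every simplex with vertices in increasing order. Then dim K = 1 and the simplices of K are:

  0-simplices (7): [v_0], [v_1], [v_2], [v_3], [v_4], [v_5], [v_6]
  1-simplices (9): [v_0,v_1], [v_0,v_2], [v_0,v_3], [v_0,v_4], [v_0,v_5], [v_0,v_6], [v_1,v_3], [v_2,v_4], [v_5,v_6]

giving chain groups C_0 ≅ Z^7, C_1 ≅ Z^9.

∂_1: C_1 → C_0 maps an edge to its endpoints' difference, ∂[p,q] = q − p.
This gives a 7×9 integer matrix of rank 6; reducing to Smith normal form yields diagonal entries (1,1,1,1,1,1).

Reading off H_k = ker ∂_k / im ∂_{k+1}:

  H_0: rank C_0 − rank ∂_1 = 7 − 6 = 1, and the invariant factors of ∂_1 are all 1, so H_0 = Z.
  H_1: rank ker ∂_1 − rank ∂_2 = (9 − 6) − 0 = 3, and there is no ∂_2, so H_1 = Z^3.

Hence the Betti numbers are b_0 = 1, b_1 = 3.

b_0 = 1, b_1 = 3.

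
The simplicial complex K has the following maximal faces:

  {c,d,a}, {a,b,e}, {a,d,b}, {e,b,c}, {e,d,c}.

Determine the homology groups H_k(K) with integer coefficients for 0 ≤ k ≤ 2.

H_0 ≅ Z,  H_1 ≅ Z,  H_2 = 0.

Order the vertices as a < b < c < d < e. Listing each simplex with vertices in this order, K has dimension 2 with simplices:

  0-simplices (5): a, b, c, d, e
  1-simplices (10): ab, ac, ad, ae, bc, bd, be, cd, ce, de
  2-simplices (5): abd, abe, acd, bce, cde

Hence C_0 ≅ Z^5, C_1 ≅ Z^10, C_2 ≅ Z^5.

The boundary map ∂_1: C_1 → C_0 is given by ∂[p,q] = [q] − [p].
As a 5×10 matrix over Z this has rank 4, with invariant factors (1,1,1,1).

∂_2: C_2 → C_1 maps a triangle to the signed sum of its edges. For instance
  ∂cde = de − ce + cd,
  ∂abd = bd − ad + ab.
As a 10×5 matrix over Z this has rank 5, with invariant factors (1,1,1,1,1).

Now H_k = ker ∂_k / im ∂_{k+1}, so:

  H_0: rank C_0 − rank ∂_1 = 5 − 4 = 1, and the invariant factors of ∂_1 are all 1, so H_0 ≅ Z.
  H_1: rank ker ∂_1 − rank ∂_2 = (10 − 4) − 5 = 1, and the invariant factors of ∂_2 are all 1, so H_1 ≅ Z.
  H_2: rank ker ∂_2 − rank ∂_3 = (5 − 5) − 0 = 0, and there is no ∂_3, so H_2 ≅ 0.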